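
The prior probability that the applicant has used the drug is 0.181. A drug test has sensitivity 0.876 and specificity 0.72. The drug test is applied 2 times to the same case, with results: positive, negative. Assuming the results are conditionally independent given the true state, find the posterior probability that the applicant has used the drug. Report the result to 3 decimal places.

Posterior P(H) ≈ 0.106

With H the event that the applicant has used the drug, the joint likelihood of the observed sequence is P(data|H) = 0.876·0.124 = 0.10862 and P(data|¬H) = 0.28·0.72 = 0.20160.
Bayes: P(H|data) = 0.181·0.10862 / (0.181·0.10862 + 0.819·0.20160) = 0.019661/0.18477 = 0.1064.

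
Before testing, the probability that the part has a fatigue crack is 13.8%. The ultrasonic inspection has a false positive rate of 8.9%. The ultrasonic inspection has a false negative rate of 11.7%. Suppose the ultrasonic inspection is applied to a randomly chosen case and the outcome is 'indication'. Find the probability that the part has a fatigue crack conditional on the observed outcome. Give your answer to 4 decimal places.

P(H | E) ≈ 0.6137

Write H for 'the part has a fatigue crack'. Prior odds H:¬H = 0.138/0.862 = 0.16009. For the 'indication' outcome, the likelihood ratio is 0.883/0.089 = 9.9213.
Posterior odds = 0.16009 × 9.9213 = 1.5883, so P(H|E) = 1.5883/(1+1.5883) = 0.6137.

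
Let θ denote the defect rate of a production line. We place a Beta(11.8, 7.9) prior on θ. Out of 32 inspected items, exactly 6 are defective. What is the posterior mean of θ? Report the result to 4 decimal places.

The binomial likelihood is conjugate to the Beta prior: with 6 successes and 26 failures, the posterior is Beta(11.8+6, 7.9+26) = Beta(17.8, 33.9).
Posterior mean = α/(α+β) = 17.8/51.7 = 0.3443.

Posterior mean ≈ 0.3443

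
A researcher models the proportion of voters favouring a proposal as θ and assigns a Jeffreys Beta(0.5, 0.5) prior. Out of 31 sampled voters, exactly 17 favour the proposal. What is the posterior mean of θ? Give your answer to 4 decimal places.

Posterior mean ≈ 0.5469

The binomial likelihood is conjugate to the Beta prior: with 17 successes and 14 failures, the posterior is Beta(0.5+17, 0.5+14) = Beta(17.5, 14.5).
E[θ | data] = 17.5/(17.5+14.5) = 0.5469.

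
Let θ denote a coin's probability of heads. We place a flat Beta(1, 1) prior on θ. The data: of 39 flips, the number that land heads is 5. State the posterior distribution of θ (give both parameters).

Posterior: Beta(6, 35)

The binomial likelihood is conjugate to the Beta prior: with 5 successes and 34 failures, the posterior is Beta(1+5, 1+34) = Beta(6, 35).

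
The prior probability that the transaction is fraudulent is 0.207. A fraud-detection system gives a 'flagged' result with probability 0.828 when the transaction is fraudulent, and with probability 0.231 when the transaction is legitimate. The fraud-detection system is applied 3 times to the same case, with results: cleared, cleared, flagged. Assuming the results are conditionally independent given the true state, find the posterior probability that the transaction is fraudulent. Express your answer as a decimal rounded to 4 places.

Posterior P(H) ≈ 0.0447

Let H be the event that the transaction is fraudulent; start with P(H) = 0.207. P('flagged'|H) = 0.828, P('flagged'|¬H) = 0.231.
Update on result 1 ('cleared'): P(H) ← 0.172·0.2070 / (0.172·0.2070 + 0.769·0.7930) = 0.035604/0.64542 = 0.0552.
Update on result 2 ('cleared'): P(H) ← 0.172·0.0552 / (0.172·0.0552 + 0.769·0.9448) = 0.0094882/0.73607 = 0.0129.
Update on result 3 ('flagged'): P(H) ← 0.828·0.0129 / (0.828·0.0129 + 0.231·0.9871) = 0.010673/0.23870 = 0.0447.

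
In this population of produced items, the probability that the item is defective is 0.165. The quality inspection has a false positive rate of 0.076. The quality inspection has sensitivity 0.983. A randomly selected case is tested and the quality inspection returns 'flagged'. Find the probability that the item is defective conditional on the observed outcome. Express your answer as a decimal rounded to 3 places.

Let H be the event that the item is defective. P(H) = 0.165, so P(¬H) = 0.835. With E the 'flagged' result, P(E|H) = 0.983 and P(E|¬H) = 0.076.
P(E) = 0.983·0.165 + 0.076·0.835 = 0.16220 + 0.063460 = 0.22565.
By Bayes' theorem, P(H|E) = 0.16220 / 0.22565 = 0.719.

P(H | E) ≈ 0.719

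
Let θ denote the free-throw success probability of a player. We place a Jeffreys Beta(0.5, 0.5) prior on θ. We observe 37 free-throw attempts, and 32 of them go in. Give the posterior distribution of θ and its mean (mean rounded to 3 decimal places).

Observing 32 successes and 5 failures updates Beta(0.5, 0.5) by adding the success and failure counts to the two shape parameters: α = 0.5+32 = 32.5, β = 0.5+5 = 5.5.
Posterior mean = α/(α+β) = 32.5/38 = 0.855.

Posterior: Beta(32.5, 5.5); mean ≈ 0.855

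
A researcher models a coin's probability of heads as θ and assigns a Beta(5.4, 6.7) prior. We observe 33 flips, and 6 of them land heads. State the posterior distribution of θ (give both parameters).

Observing 6 successes and 27 failures updates Beta(5.4, 6.7) by adding the success and failure counts to the two shape parameters: α = 5.4+6 = 11.4, β = 6.7+27 = 33.7.

Posterior: Beta(11.4, 33.7)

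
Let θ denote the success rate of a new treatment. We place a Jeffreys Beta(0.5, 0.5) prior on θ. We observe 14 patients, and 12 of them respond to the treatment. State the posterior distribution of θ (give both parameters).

Posterior: Beta(12.5, 2.5)

The binomial likelihood is conjugate to the Beta prior: with 12 successes and 2 failures, the posterior is Beta(0.5+12, 0.5+2) = Beta(12.5, 2.5).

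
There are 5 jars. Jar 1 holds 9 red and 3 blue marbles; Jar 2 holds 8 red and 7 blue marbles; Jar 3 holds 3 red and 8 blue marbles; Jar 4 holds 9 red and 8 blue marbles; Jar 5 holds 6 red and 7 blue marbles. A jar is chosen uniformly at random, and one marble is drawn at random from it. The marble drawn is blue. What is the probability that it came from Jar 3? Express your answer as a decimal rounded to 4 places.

Posterior probability ≈ 0.2965

P(blue|Jar 1) = 0.25; P(blue|Jar 2) = 0.4667; P(blue|Jar 3) = 0.7273; P(blue|Jar 4) = 0.4706; P(blue|Jar 5) = 0.5385.
Prior × likelihood for each source: 0.2·0.25=0.05000, 0.2·0.4667=0.09333, 0.2·0.7273=0.1455, 0.2·0.4706=0.09412, 0.2·0.5385=0.1077. Summing gives P(blue) = 0.49060.
P(Jar 3 | blue) = 0.1455 / 0.49060 = 0.2965.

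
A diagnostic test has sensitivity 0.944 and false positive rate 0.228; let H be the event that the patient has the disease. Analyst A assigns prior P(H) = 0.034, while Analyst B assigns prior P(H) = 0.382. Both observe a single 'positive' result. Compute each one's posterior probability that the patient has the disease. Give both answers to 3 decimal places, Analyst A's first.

P('+'|H) = 0.944, P('+'|¬H) = 0.228.
Analyst A: numerator 0.944·0.034 = 0.032096; evidence = 0.032096+0.228·0.966 = 0.25234; posterior = 0.127.
Analyst B: numerator 0.944·0.382 = 0.36061; evidence = 0.36061+0.228·0.618 = 0.50151; posterior = 0.719.

Analyst A: 0.127; Analyst B: 0.719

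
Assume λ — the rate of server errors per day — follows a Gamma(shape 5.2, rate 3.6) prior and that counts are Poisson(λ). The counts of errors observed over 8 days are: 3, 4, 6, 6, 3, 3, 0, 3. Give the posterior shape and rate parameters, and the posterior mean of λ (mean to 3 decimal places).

Posterior: Gamma(shape=33.2, rate=11.6); mean ≈ 2.862

Total count ∑xᵢ = 28 over n = 8 days.
Gamma is conjugate to the Poisson likelihood: posterior is Gamma(shape = 5.2+28 = 33.2, rate = 3.6+8 = 11.6).
Posterior mean = shape/rate = 33.2/11.6 = 2.862.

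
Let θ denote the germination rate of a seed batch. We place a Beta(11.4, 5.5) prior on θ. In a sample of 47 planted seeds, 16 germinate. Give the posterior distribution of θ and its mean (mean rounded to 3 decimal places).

Posterior: Beta(27.4, 36.5); mean ≈ 0.429

Observing 16 successes and 31 failures updates Beta(11.4, 5.5) by adding the success and failure counts to the two shape parameters: α = 11.4+16 = 27.4, β = 5.5+31 = 36.5.
E[θ | data] = 27.4/(27.4+36.5) = 0.429.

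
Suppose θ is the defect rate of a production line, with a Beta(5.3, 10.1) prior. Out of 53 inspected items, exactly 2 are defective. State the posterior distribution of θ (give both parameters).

Posterior: Beta(7.3, 61.1)

The binomial likelihood is conjugate to the Beta prior: with 2 successes and 51 failures, the posterior is Beta(5.3+2, 10.1+51) = Beta(7.3, 61.1).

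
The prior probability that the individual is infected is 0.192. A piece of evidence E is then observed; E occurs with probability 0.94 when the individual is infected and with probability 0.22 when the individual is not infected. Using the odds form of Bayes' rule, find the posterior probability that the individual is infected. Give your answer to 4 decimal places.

Prior odds = 0.192/(1−0.192) = 0.23762. In log-odds, ln(0.23762) = -1.4371.
Add log likelihood ratio: ln(4.2727) = 1.4523.
Posterior log-odds = 0.015186, so posterior odds = exp(0.015186) = 1.0153. Converting, P(H|E) = 1.0153/2.0153 = 0.5038.

Posterior probability ≈ 0.5038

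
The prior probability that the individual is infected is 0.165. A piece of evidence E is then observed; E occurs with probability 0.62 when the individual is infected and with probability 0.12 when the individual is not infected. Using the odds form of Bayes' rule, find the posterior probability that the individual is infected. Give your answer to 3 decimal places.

Posterior probability ≈ 0.505

Prior odds = 0.165/(1−0.165) = 0.19760.
Likelihood ratio for E = 0.62/0.12 = 5.1667.
Posterior odds = prior odds × LR = 1.0210.
Posterior probability = odds/(1+odds) = 1.0210/2.0210 = 0.505.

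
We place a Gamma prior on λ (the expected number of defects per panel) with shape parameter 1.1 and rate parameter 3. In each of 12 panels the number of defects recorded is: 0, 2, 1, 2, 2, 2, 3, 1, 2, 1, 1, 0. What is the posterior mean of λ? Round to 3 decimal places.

Posterior mean ≈ 1.207

Total count ∑xᵢ = 17 over n = 12 panels.
Gamma is conjugate to the Poisson likelihood: posterior is Gamma(shape = 1.1+17 = 18.1, rate = 3+12 = 15).
Posterior mean = shape/rate = 18.1/15 = 1.207.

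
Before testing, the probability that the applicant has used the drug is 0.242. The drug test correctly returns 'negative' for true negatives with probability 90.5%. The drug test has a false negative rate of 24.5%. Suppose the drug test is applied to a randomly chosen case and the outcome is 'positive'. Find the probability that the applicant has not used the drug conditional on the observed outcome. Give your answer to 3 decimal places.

P(¬H | E) ≈ 0.283

Write H for 'the applicant has used the drug'. Prior odds H:¬H = 0.242/0.758 = 0.31926. For the 'positive' outcome, the likelihood ratio is 0.755/0.095 = 7.9474.
Posterior odds = 0.31926 × 7.9474 = 2.5373, so P(H|E) = 2.5373/(1+2.5373) = 0.717. Then P(¬H|E) = 1 − 0.717 = 0.283.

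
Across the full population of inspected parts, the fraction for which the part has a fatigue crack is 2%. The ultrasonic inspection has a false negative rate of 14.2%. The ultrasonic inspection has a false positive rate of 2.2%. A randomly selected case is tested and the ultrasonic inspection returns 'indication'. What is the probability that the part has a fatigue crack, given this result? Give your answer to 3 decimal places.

P(H | E) ≈ 0.443

Write H for 'the part has a fatigue crack'. Prior odds H:¬H = 0.02/0.98 = 0.020408. For the 'indication' outcome, the likelihood ratio is 0.858/0.022 = 39.000.
Posterior odds = 0.020408 × 39.000 = 0.79592, so P(H|E) = 0.79592/(1+0.79592) = 0.443.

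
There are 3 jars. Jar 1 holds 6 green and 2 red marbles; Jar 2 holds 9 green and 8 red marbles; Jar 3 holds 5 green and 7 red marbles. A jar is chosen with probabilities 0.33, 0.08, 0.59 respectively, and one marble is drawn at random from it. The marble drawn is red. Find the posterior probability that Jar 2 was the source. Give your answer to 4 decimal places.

Posterior probability ≈ 0.0811

P(red|Jar 1) = 0.25; P(red|Jar 2) = 0.4706; P(red|Jar 3) = 0.5833.
Prior × likelihood for each source: 0.33·0.25=0.08250, 0.08·0.4706=0.03765, 0.59·0.5833=0.3442. Summing gives P(red) = 0.46431.
P(Jar 2 | red) = 0.03765 / 0.46431 = 0.0811.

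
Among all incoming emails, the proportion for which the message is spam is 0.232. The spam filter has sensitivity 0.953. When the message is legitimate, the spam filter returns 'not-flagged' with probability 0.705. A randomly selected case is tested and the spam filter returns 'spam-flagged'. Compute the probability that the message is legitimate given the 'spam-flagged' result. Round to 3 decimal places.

P(¬H | E) ≈ 0.506

Write H for 'the message is spam'. Prior odds H:¬H = 0.232/0.768 = 0.30208. For the 'spam-flagged' outcome, the likelihood ratio is 0.953/0.295 = 3.2305.
Posterior odds = 0.30208 × 3.2305 = 0.97588, so P(H|E) = 0.97588/(1+0.97588) = 0.494. Then P(¬H|E) = 1 − 0.494 = 0.506.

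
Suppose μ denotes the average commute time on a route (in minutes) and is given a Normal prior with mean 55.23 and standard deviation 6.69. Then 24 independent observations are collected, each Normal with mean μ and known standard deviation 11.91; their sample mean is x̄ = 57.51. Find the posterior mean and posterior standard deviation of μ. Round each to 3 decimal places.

Posterior mean ≈ 57.244; posterior SD ≈ 2.285

With known σ, the Normal prior is conjugate. Weight on the data is w = (n/σ²)/(n/σ² + 1/τ₀²) = 0.169195/(0.169195+0.0223433) = 0.88335.
Posterior mean = w·x̄ + (1−w)·μ₀ = 0.88335·57.51 + 0.11665·55.23 = 57.244. Posterior variance = 1/(0.169195+0.0223433) = 5.22089, so SD = 2.285.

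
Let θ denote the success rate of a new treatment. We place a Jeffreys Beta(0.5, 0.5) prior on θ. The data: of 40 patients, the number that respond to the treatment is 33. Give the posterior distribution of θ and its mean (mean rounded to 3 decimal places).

Posterior: Beta(33.5, 7.5); mean ≈ 0.817

Observing 33 successes and 7 failures updates Beta(0.5, 0.5) by adding the success and failure counts to the two shape parameters: α = 0.5+33 = 33.5, β = 0.5+7 = 7.5.
Posterior mean = α/(α+β) = 33.5/41 = 0.817.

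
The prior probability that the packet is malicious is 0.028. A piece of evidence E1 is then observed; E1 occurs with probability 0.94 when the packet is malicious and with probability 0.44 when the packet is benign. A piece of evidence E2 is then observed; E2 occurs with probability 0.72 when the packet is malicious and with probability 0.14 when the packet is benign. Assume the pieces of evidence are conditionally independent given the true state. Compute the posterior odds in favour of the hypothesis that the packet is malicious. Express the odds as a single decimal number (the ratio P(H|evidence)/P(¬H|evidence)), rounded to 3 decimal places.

Posterior odds ≈ 0.316

Prior odds = 0.028/(1−0.028) = 0.028807. In log-odds, ln(0.028807) = -3.5472.
Add log likelihood ratios: ln(2.1364) + ln(5.1429) = 2.3967.
Posterior log-odds = -1.1504, so posterior odds = exp(-1.1504) = 0.31650.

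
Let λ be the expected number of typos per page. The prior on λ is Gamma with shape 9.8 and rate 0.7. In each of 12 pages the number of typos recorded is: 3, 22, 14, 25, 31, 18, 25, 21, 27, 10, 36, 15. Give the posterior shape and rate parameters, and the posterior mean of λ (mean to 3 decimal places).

Posterior: Gamma(shape=256.8, rate=12.7); mean ≈ 20.220

Total count ∑xᵢ = 247 over n = 12 pages.
Gamma is conjugate to the Poisson likelihood: posterior is Gamma(shape = 9.8+247 = 256.8, rate = 0.7+12 = 12.7).
Posterior mean = shape/rate = 256.8/12.7 = 20.220.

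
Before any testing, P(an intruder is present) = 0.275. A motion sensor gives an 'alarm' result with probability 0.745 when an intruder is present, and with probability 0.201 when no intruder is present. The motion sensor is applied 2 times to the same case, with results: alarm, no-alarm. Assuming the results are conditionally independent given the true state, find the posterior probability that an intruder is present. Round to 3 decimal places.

Posterior P(H) ≈ 0.310

With H the event that an intruder is present, the joint likelihood of the observed sequence is P(data|H) = 0.745·0.255 = 0.18998 and P(data|¬H) = 0.201·0.799 = 0.16060.
Bayes: P(H|data) = 0.275·0.18998 / (0.275·0.18998 + 0.725·0.16060) = 0.052243/0.16868 = 0.3097.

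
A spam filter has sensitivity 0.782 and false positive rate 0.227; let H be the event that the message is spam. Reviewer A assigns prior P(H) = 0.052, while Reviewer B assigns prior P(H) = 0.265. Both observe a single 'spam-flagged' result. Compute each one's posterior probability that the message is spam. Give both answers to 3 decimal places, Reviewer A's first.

The likelihood ratio for a 'spam-flagged' result is 0.782/0.227 = 3.4449.
Reviewer A: prior odds 0.052/0.948 = 0.054852; posterior odds 0.18896; posterior probability 0.159.
Reviewer B: prior odds 0.265/0.735 = 0.36054; posterior odds 1.2421; posterior probability 0.554.

Reviewer A: 0.159; Reviewer B: 0.554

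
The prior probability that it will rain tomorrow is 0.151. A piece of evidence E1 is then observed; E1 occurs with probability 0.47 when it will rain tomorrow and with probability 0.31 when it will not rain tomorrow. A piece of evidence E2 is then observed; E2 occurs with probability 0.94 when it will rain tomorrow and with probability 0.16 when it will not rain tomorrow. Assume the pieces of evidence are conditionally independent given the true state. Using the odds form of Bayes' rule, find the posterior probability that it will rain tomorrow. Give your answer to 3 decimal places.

Posterior probability ≈ 0.613

Prior odds = 0.151/(1−0.151) = 0.17786. In log-odds, ln(0.17786) = -1.7268.
Add log likelihood ratios: ln(1.5161) + ln(5.8750) = 2.1869.
Posterior log-odds = 0.46009, so posterior odds = exp(0.46009) = 1.5842. Converting, P(H|E) = 1.5842/2.5842 = 0.613.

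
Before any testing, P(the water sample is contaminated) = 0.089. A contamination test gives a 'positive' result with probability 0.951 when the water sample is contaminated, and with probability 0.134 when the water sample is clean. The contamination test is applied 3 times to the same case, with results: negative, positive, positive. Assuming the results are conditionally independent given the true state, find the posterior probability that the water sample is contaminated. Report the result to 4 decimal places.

Let H be the event that the water sample is contaminated; start with P(H) = 0.089. P('positive'|H) = 0.951, P('positive'|¬H) = 0.134.
Update on result 1 ('negative'): P(H) ← 0.049·0.0890 / (0.049·0.0890 + 0.866·0.9110) = 0.0043610/0.79329 = 0.0055.
Update on result 2 ('positive'): P(H) ← 0.951·0.0055 / (0.951·0.0055 + 0.134·0.9945) = 0.0052280/0.13849 = 0.0377.
Update on result 3 ('positive'): P(H) ← 0.951·0.0377 / (0.951·0.0377 + 0.134·0.9623) = 0.035900/0.16484 = 0.2178.

Posterior P(H) ≈ 0.2178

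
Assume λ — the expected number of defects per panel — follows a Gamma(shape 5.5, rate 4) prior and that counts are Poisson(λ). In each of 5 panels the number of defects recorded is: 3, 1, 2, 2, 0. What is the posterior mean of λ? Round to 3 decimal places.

Total count ∑xᵢ = 8 over n = 5 panels.
Gamma is conjugate to the Poisson likelihood: posterior is Gamma(shape = 5.5+8 = 13.5, rate = 4+5 = 9).
Posterior mean = shape/rate = 13.5/9 = 1.500.

Posterior mean ≈ 1.500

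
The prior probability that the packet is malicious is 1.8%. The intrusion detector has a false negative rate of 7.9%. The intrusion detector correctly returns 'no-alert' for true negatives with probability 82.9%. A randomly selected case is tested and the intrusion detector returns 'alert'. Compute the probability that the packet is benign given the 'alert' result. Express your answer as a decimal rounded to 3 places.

P(¬H | E) ≈ 0.910

Let H be the event that the packet is malicious. P(H) = 0.018, so P(¬H) = 0.982. With E the 'alert' result, P(E|H) = 0.921 and P(E|¬H) = 0.171.
P(E) = 0.921·0.018 + 0.171·0.982 = 0.016578 + 0.16792 = 0.18450.
By Bayes' theorem, P(H|E) = 0.016578 / 0.18450 = 0.090. Hence P(¬H|E) = 1 − 0.090 = 0.910.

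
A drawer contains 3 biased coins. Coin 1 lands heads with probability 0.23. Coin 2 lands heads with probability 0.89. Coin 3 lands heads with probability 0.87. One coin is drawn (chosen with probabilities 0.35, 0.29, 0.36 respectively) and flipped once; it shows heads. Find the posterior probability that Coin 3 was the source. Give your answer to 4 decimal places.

Posterior probability ≈ 0.4805

P(heads|C1) = 0.23; P(heads|C2) = 0.89; P(heads|C3) = 0.87.
Prior × likelihood for each source: 0.35·0.23=0.08050, 0.29·0.89=0.2581, 0.36·0.87=0.3132. Summing gives P(heads) = 0.65180.
P(Coin 3 | heads) = 0.3132 / 0.65180 = 0.4805.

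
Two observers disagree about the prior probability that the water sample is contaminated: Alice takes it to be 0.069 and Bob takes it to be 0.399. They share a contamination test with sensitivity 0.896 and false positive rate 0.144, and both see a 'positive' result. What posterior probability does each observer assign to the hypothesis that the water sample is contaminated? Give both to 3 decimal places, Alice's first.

Alice: 0.316; Bob: 0.805

P('+'|H) = 0.896, P('+'|¬H) = 0.144.
Alice: numerator 0.896·0.069 = 0.061824; evidence = 0.061824+0.144·0.931 = 0.19589; posterior = 0.316.
Bob: numerator 0.896·0.399 = 0.35750; evidence = 0.35750+0.144·0.601 = 0.44405; posterior = 0.805.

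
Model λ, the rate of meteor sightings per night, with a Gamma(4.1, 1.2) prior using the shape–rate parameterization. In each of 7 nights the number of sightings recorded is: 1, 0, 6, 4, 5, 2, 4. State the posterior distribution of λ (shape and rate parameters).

The Poisson likelihood adds the total count to the shape and the number of exposure periods to the rate. Here ∑xᵢ = 22 and n = 7, so shape 4.1→26.1 and rate 1.2→8.2.

Posterior: Gamma(shape=26.1, rate=8.2)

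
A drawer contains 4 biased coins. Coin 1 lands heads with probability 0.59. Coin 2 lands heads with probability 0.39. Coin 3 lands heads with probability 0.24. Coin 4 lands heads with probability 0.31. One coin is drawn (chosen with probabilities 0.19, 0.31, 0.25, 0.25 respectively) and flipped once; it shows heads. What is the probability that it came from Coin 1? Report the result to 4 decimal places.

Tabulate prior·likelihood by source: [1] prior 0.19, lik 0.59, product 0.1121; [2] prior 0.31, lik 0.39, product 0.1209; [3] prior 0.25, lik 0.24, product 0.06000; [4] prior 0.25, lik 0.31, product 0.07750.
Normalizing constant = 0.37050; the posterior for Coin 1 is its product over the sum, 0.1121/0.37050 = 0.3026.

Posterior probability ≈ 0.3026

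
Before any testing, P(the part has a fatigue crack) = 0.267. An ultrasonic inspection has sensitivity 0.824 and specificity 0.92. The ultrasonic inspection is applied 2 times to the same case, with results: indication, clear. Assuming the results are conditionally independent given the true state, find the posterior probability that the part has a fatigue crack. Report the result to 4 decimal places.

Let H be the event that the part has a fatigue crack; start with P(H) = 0.267. P('indication'|H) = 0.824, P('indication'|¬H) = 0.08.
Update on result 1 ('indication'): P(H) ← 0.824·0.2670 / (0.824·0.2670 + 0.08·0.7330) = 0.22001/0.27865 = 0.7896.
Update on result 2 ('clear'): P(H) ← 0.176·0.7896 / (0.176·0.7896 + 0.92·0.2104) = 0.13896/0.33257 = 0.4178.

Posterior P(H) ≈ 0.4178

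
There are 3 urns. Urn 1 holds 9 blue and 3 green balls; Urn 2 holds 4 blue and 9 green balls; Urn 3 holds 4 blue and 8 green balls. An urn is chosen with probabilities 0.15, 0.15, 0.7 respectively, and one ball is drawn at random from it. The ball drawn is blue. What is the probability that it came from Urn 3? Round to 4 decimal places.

P(blue|Urn 1) = 0.75; P(blue|Urn 2) = 0.3077; P(blue|Urn 3) = 0.3333.
Prior × likelihood for each source: 0.15·0.75=0.1125, 0.15·0.3077=0.04615, 0.7·0.3333=0.2333. Summing gives P(blue) = 0.39199.
P(Urn 3 | blue) = 0.2333 / 0.39199 = 0.5953.

Posterior probability ≈ 0.5953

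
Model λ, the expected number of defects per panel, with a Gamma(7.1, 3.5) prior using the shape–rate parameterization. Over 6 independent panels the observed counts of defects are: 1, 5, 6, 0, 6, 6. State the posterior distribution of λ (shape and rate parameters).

Posterior: Gamma(shape=31.1, rate=9.5)

Total count ∑xᵢ = 24 over n = 6 panels.
Gamma is conjugate to the Poisson likelihood: posterior is Gamma(shape = 7.1+24 = 31.1, rate = 3.5+6 = 9.5).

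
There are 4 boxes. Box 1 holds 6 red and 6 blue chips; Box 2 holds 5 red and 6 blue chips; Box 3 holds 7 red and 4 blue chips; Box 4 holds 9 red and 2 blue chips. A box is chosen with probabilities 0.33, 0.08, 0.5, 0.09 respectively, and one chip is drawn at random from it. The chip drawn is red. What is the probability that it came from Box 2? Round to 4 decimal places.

Posterior probability ≈ 0.0613

P(red|Box 1) = 0.5; P(red|Box 2) = 0.4545; P(red|Box 3) = 0.6364; P(red|Box 4) = 0.8182.
Prior × likelihood for each source: 0.33·0.5=0.1650, 0.08·0.4545=0.03636, 0.5·0.6364=0.3182, 0.09·0.8182=0.07364. Summing gives P(red) = 0.59318.
P(Box 2 | red) = 0.03636 / 0.59318 = 0.0613.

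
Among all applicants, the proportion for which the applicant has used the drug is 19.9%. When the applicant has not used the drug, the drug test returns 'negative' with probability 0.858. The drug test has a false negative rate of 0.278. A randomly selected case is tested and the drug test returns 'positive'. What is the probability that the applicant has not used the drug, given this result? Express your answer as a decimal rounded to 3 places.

Let H be the event that the applicant has used the drug. P(H) = 0.199, so P(¬H) = 0.801. With E the 'positive' result, P(E|H) = 0.722 and P(E|¬H) = 0.142.
P(E) = 0.722·0.199 + 0.142·0.801 = 0.14368 + 0.11374 = 0.25742.
By Bayes' theorem, P(H|E) = 0.14368 / 0.25742 = 0.558. Hence P(¬H|E) = 1 − 0.558 = 0.442.

P(¬H | E) ≈ 0.442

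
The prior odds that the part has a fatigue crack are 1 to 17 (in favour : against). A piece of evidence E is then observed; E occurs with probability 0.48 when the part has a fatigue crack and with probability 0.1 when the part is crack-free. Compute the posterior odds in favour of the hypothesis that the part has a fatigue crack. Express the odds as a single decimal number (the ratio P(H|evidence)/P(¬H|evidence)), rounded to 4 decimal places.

Prior odds = 1/17 = 0.058824.
Likelihood ratio for E = 0.48/0.1 = 4.8000.
Posterior odds = prior odds × LR = 0.28235.

Posterior odds ≈ 0.2824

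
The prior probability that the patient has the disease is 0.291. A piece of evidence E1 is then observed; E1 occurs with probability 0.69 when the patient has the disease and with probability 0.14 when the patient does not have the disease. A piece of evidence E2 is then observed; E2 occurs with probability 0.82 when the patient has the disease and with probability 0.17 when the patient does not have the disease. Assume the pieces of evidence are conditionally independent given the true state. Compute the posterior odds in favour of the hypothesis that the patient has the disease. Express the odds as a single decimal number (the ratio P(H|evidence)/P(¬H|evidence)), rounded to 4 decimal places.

Posterior odds ≈ 9.7574

Prior odds = 0.291/(1−0.291) = 0.41044.
Likelihood ratio for E1 = 0.69/0.14 = 4.9286.
Likelihood ratio for E2 = 0.82/0.17 = 4.8235.
Posterior odds = prior odds × LR₁ × LR₂ = 9.7574.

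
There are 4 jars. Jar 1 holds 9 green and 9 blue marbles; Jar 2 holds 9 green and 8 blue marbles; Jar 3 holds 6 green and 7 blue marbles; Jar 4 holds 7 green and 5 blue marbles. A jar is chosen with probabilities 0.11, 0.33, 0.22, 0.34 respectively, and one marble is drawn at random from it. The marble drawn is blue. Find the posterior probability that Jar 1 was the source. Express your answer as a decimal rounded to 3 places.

Tabulate prior·likelihood by source: [1] prior 0.11, lik 0.5, product 0.05500; [2] prior 0.33, lik 0.4706, product 0.1553; [3] prior 0.22, lik 0.5385, product 0.1185; [4] prior 0.34, lik 0.4167, product 0.1417.
Normalizing constant = 0.47042; the posterior for Jar 1 is its product over the sum, 0.05500/0.47042 = 0.117.

Posterior probability ≈ 0.117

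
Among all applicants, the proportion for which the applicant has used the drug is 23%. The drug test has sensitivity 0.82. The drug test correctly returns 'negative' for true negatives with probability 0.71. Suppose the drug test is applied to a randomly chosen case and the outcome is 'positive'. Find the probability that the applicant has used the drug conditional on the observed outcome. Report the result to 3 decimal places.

P(H | E) ≈ 0.458

Write H for 'the applicant has used the drug'. Prior odds H:¬H = 0.23/0.77 = 0.29870. For the 'positive' outcome, the likelihood ratio is 0.82/0.29 = 2.8276.
Posterior odds = 0.29870 × 2.8276 = 0.84460, so P(H|E) = 0.84460/(1+0.84460) = 0.458.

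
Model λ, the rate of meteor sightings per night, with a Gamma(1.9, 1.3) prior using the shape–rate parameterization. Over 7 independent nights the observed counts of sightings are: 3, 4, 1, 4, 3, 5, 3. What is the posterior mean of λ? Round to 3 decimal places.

Posterior mean ≈ 3.000

Total count ∑xᵢ = 23 over n = 7 nights.
Gamma is conjugate to the Poisson likelihood: posterior is Gamma(shape = 1.9+23 = 24.9, rate = 1.3+7 = 8.3).
Posterior mean = shape/rate = 24.9/8.3 = 3.000.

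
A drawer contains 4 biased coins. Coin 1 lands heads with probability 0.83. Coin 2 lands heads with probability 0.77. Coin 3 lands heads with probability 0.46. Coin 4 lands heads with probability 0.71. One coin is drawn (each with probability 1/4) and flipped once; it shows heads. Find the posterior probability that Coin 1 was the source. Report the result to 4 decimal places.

Tabulate prior·likelihood by source: [1] prior 0.25, lik 0.83, product 0.2075; [2] prior 0.25, lik 0.77, product 0.1925; [3] prior 0.25, lik 0.46, product 0.1150; [4] prior 0.25, lik 0.71, product 0.1775.
Normalizing constant = 0.69250; the posterior for Coin 1 is its product over the sum, 0.2075/0.69250 = 0.2996.

Posterior probability ≈ 0.2996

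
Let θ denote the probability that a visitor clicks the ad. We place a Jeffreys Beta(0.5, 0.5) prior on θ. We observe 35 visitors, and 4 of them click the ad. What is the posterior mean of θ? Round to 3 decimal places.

Observing 4 successes and 31 failures updates Beta(0.5, 0.5) by adding the success and failure counts to the two shape parameters: α = 0.5+4 = 4.5, β = 0.5+31 = 31.5.
E[θ | data] = 4.5/(4.5+31.5) = 0.125.

Posterior mean ≈ 0.125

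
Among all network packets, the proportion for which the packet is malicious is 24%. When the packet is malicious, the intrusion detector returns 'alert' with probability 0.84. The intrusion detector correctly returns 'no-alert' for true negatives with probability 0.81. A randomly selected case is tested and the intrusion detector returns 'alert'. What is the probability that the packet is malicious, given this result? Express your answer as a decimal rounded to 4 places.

P(H | E) ≈ 0.5827

Let H be the event that the packet is malicious. P(H) = 0.24, so P(¬H) = 0.76. With E the 'alert' result, P(E|H) = 0.84 and P(E|¬H) = 0.19.
P(E) = 0.84·0.24 + 0.19·0.76 = 0.20160 + 0.14440 = 0.34600.
By Bayes' theorem, P(H|E) = 0.20160 / 0.34600 = 0.5827.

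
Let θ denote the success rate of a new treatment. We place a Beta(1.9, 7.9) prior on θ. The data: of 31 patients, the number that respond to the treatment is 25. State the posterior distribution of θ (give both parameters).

Posterior: Beta(26.9, 13.9)

Observing 25 successes and 6 failures updates Beta(1.9, 7.9) by adding the success and failure counts to the two shape parameters: α = 1.9+25 = 26.9, β = 7.9+6 = 13.9.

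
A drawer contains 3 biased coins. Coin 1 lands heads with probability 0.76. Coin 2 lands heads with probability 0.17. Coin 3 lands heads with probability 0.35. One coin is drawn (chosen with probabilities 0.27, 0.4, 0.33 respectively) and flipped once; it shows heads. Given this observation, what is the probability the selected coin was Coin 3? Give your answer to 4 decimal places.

P(heads|C1) = 0.76; P(heads|C2) = 0.17; P(heads|C3) = 0.35.
Prior × likelihood for each source: 0.27·0.76=0.2052, 0.4·0.17=0.06800, 0.33·0.35=0.1155. Summing gives P(heads) = 0.38870.
P(Coin 3 | heads) = 0.1155 / 0.38870 = 0.2971.

Posterior probability ≈ 0.2971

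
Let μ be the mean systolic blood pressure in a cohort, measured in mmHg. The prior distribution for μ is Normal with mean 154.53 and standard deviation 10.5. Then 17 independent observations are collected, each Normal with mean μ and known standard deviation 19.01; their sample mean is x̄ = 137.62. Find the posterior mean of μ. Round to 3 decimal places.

Posterior mean ≈ 140.353

Prior precision 1/τ₀² = 1/10.5² = 0.00907029; data precision n/σ² = 17/19.01² = 0.0470419.
Posterior precision = 0.00907029 + 0.0470419 = 0.0561122.
Posterior mean = (0.00907029·154.53 + 0.0470419·137.62) / 0.0561122 = 140.353.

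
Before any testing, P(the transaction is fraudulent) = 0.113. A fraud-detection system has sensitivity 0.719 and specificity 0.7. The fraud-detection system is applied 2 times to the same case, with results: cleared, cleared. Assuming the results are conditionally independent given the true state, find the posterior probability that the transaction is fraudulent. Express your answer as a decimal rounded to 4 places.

Posterior P(H) ≈ 0.0201

With H the event that the transaction is fraudulent, the joint likelihood of the observed sequence is P(data|H) = 0.281·0.281 = 0.078961 and P(data|¬H) = 0.7·0.7 = 0.49000.
Bayes: P(H|data) = 0.113·0.078961 / (0.113·0.078961 + 0.887·0.49000) = 0.0089226/0.44355 = 0.0201.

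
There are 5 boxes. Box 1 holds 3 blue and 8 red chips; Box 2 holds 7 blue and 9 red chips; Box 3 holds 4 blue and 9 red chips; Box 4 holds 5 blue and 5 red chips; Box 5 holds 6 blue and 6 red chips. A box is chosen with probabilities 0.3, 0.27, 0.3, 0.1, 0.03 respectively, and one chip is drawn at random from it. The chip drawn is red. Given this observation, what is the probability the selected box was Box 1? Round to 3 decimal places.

Posterior probability ≈ 0.339

P(red|Box 1) = 0.7273; P(red|Box 2) = 0.5625; P(red|Box 3) = 0.6923; P(red|Box 4) = 0.5; P(red|Box 5) = 0.5.
Prior × likelihood for each source: 0.3·0.7273=0.2182, 0.27·0.5625=0.1519, 0.3·0.6923=0.2077, 0.1·0.5=0.05000, 0.03·0.5=0.01500. Summing gives P(red) = 0.64275.
P(Box 1 | red) = 0.2182 / 0.64275 = 0.339.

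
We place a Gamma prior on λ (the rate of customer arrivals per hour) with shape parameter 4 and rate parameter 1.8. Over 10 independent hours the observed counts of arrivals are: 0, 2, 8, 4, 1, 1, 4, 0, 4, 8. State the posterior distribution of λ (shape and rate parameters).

The Poisson likelihood adds the total count to the shape and the number of exposure periods to the rate. Here ∑xᵢ = 32 and n = 10, so shape 4→36 and rate 1.8→11.8.

Posterior: Gamma(shape=36, rate=11.8)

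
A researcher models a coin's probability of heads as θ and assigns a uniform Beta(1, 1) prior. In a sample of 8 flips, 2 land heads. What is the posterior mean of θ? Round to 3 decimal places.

The binomial likelihood is conjugate to the Beta prior: with 2 successes and 6 failures, the posterior is Beta(1+2, 1+6) = Beta(3, 7).
Posterior mean = α/(α+β) = 3/10 = 0.300.

Posterior mean ≈ 0.300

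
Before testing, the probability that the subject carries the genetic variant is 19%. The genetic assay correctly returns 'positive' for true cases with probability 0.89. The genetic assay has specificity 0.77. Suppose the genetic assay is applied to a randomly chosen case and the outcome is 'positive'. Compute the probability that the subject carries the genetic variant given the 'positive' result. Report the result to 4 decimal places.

Let H be the event that the subject carries the genetic variant. P(H) = 0.19, so P(¬H) = 0.81. With E the 'positive' result, P(E|H) = 0.89 and P(E|¬H) = 0.23.
P(E) = 0.89·0.19 + 0.23·0.81 = 0.16910 + 0.18630 = 0.35540.
By Bayes' theorem, P(H|E) = 0.16910 / 0.35540 = 0.4758.

P(H | E) ≈ 0.4758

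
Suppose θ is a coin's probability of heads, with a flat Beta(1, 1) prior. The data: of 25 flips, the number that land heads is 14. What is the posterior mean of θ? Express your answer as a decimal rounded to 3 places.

Posterior mean ≈ 0.556

The binomial likelihood is conjugate to the Beta prior: with 14 successes and 11 failures, the posterior is Beta(1+14, 1+11) = Beta(15, 12).
E[θ | data] = 15/(15+12) = 0.556.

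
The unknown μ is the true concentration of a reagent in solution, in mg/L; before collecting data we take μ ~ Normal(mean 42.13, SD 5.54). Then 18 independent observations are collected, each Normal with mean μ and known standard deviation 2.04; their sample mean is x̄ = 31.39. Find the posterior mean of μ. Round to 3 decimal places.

Posterior mean ≈ 31.470

Prior precision 1/τ₀² = 1/5.54² = 0.0325822; data precision n/σ² = 18/2.04² = 4.32526.
Posterior precision = 0.0325822 + 4.32526 = 4.35784.
Posterior mean = (0.0325822·42.13 + 4.32526·31.39) / 4.35784 = 31.470.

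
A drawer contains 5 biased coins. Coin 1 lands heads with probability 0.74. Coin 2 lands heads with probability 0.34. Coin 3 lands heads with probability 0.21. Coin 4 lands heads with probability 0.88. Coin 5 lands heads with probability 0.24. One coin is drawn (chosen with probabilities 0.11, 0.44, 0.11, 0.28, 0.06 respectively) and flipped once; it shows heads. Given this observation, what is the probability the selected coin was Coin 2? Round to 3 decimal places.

P(heads|C1) = 0.74; P(heads|C2) = 0.34; P(heads|C3) = 0.21; P(heads|C4) = 0.88; P(heads|C5) = 0.24.
Prior × likelihood for each source: 0.11·0.74=0.08140, 0.44·0.34=0.1496, 0.11·0.21=0.02310, 0.28·0.88=0.2464, 0.06·0.24=0.01440. Summing gives P(heads) = 0.51490.
P(Coin 2 | heads) = 0.1496 / 0.51490 = 0.291.

Posterior probability ≈ 0.291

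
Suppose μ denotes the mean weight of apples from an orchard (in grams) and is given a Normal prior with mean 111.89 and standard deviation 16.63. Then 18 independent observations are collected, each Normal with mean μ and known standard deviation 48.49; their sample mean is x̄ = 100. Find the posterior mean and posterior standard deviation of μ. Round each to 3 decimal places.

Posterior mean ≈ 103.814; posterior SD ≈ 9.419

With known σ, the Normal prior is conjugate. Weight on the data is w = (n/σ²)/(n/σ² + 1/τ₀²) = 0.00765540/(0.00765540+0.00361589) = 0.67919.
Posterior mean = w·x̄ + (1−w)·μ₀ = 0.67919·100 + 0.32081·111.89 = 103.814. Posterior variance = 1/(0.00765540+0.00361589) = 88.7209, so SD = 9.419.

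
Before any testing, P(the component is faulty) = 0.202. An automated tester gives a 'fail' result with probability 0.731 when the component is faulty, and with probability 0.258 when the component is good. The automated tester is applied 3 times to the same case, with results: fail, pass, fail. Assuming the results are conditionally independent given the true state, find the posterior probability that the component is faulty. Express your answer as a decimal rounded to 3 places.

Posterior P(H) ≈ 0.424

Let H be the event that the component is faulty; start with P(H) = 0.202. P('fail'|H) = 0.731, P('fail'|¬H) = 0.258.
Update on result 1 ('fail'): P(H) ← 0.731·0.2020 / (0.731·0.2020 + 0.258·0.7980) = 0.14766/0.35355 = 0.4177.
Update on result 2 ('pass'): P(H) ← 0.269·0.4177 / (0.269·0.4177 + 0.742·0.5823) = 0.11235/0.54445 = 0.2064.
Update on result 3 ('fail'): P(H) ← 0.731·0.2064 / (0.731·0.2064 + 0.258·0.7936) = 0.15085/0.35561 = 0.4242.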